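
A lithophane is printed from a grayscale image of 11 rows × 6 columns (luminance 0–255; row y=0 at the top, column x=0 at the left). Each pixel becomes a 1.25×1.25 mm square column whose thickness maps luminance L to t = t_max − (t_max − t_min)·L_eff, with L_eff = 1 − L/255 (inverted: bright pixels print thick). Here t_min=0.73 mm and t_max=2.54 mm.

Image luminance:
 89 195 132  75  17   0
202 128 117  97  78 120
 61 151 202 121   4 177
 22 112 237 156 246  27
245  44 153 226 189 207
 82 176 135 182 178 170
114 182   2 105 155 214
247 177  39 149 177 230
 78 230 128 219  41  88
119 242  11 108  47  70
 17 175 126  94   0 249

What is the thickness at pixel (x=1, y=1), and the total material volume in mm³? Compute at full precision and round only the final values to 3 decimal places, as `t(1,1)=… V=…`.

t(1,1)=1.639 V=170.506

span = t_max - t_min = 2.54 - 0.73 = 1.810
L(1,1) = 128, L_eff = 1 - 128/255 = 0.498039 (inverted)
t(1,1) = 2.54 - 1.810·0.498039 = 1.639
Σt over all 11·6 pixels = 231888/2125 ≈ 109.1237647
V = pitch²·Σt = 1.25²·231888/2125 = 170.506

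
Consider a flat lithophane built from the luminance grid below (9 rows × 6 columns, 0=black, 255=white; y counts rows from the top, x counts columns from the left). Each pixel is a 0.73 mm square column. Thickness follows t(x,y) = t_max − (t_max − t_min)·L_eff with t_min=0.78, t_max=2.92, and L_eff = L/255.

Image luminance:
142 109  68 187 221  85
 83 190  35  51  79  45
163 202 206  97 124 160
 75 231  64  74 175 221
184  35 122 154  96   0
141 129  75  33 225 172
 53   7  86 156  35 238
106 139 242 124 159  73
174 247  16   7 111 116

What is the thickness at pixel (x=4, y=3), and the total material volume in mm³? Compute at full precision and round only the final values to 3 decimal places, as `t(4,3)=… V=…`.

span = t_max - t_min = 2.92 - 0.78 = 2.140
L(4,3) = 175, L_eff = 175/255 = 0.686275
t(4,3) = 2.92 - 2.140·0.686275 = 1.451
Σt over all 9·6 pixels = 655213/6375 ≈ 102.7785098
V = pitch²·Σt = 0.73²·655213/6375 = 54.771

t(4,3)=1.451 V=54.771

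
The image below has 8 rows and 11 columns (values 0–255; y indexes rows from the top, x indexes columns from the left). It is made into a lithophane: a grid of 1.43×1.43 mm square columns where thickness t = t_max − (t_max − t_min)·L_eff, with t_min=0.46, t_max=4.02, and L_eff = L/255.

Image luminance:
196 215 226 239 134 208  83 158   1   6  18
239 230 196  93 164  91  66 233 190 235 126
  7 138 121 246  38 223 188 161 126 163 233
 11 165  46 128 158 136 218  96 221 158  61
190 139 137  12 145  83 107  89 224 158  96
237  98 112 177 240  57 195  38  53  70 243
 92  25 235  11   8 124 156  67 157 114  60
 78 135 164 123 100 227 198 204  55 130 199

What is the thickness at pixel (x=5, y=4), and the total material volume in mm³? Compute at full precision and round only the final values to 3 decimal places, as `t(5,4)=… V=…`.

t(5,4)=2.861 V=382.222

span = t_max - t_min = 4.02 - 0.46 = 3.560
L(5,4) = 83, L_eff = 83/255 = 0.325490
t(5,4) = 4.02 - 3.560·0.325490 = 2.861
Σt over all 8·11 pixels = 70093/375 ≈ 186.9146667
V = pitch²·Σt = 1.43²·70093/375 = 382.222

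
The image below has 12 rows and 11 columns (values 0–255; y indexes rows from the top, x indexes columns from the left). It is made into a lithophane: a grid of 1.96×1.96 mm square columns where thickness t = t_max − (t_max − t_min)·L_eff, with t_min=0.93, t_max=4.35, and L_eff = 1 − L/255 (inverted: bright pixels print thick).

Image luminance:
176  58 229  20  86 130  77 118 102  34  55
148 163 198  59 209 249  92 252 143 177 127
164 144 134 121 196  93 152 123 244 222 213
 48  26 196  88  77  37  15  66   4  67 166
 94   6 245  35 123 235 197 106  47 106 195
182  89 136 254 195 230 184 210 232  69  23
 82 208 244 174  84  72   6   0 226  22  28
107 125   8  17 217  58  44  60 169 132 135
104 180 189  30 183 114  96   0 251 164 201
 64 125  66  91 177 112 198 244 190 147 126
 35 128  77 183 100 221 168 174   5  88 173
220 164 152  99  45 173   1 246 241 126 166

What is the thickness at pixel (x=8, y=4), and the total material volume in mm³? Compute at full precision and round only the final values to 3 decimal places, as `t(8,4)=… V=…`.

t(8,4)=1.560 V=1344.697

span = t_max - t_min = 4.35 - 0.93 = 3.420
L(8,4) = 47, L_eff = 1 - 47/255 = 0.815686 (inverted)
t(8,4) = 4.35 - 3.420·0.815686 = 1.560
Σt over all 12·11 pixels = 743826/2125 ≈ 350.0357647
V = pitch²·Σt = 1.96²·743826/2125 = 1344.697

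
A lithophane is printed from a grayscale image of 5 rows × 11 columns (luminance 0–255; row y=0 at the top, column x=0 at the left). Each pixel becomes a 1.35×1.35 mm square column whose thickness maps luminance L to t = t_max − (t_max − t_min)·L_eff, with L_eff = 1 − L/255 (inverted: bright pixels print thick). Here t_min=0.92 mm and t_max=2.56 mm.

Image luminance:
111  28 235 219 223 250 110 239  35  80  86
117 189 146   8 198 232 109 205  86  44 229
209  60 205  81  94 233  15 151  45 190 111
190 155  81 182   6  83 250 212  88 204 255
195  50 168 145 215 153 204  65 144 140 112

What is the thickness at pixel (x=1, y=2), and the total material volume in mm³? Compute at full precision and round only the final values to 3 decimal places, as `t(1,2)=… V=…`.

span = t_max - t_min = 2.56 - 0.92 = 1.640
L(1,2) = 60, L_eff = 1 - 60/255 = 0.764706 (inverted)
t(1,2) = 2.56 - 1.640·0.764706 = 1.306
Σt over all 5·11 pixels = 129049/1275 ≈ 101.2149020
V = pitch²·Σt = 1.35²·129049/1275 = 184.464

t(1,2)=1.306 V=184.464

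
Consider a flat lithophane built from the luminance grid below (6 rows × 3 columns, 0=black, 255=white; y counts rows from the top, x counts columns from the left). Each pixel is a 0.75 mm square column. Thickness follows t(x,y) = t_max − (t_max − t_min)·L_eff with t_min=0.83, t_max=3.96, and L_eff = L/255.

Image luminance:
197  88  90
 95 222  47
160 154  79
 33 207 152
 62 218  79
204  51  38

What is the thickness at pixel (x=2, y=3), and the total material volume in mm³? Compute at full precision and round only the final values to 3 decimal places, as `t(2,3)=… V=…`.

t(2,3)=2.094 V=25.071

span = t_max - t_min = 3.96 - 0.83 = 3.130
L(2,3) = 152, L_eff = 152/255 = 0.596078
t(2,3) = 3.96 - 3.130·0.596078 = 2.094
Σt over all 6·3 pixels = 16714/375 ≈ 44.5706667
V = pitch²·Σt = 0.75²·16714/375 = 25.071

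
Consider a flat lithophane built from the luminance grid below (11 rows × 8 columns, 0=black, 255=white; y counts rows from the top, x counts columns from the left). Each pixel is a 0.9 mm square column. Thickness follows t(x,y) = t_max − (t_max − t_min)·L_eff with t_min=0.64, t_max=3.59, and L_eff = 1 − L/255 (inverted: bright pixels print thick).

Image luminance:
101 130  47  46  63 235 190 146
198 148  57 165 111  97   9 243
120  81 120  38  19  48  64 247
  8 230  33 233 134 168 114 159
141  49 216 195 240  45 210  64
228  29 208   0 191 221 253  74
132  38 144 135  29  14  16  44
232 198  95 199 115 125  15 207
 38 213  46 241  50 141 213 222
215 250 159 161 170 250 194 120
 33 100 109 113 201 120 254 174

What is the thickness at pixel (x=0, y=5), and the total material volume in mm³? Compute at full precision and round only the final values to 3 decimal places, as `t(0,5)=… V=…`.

t(0,5)=3.278 V=155.171

span = t_max - t_min = 3.59 - 0.64 = 2.950
L(0,5) = 228, L_eff = 1 - 228/255 = 0.105882 (inverted)
t(0,5) = 3.59 - 2.950·0.105882 = 3.278
Σt over all 11·8 pixels = 325667/1700 ≈ 191.5688235
V = pitch²·Σt = 0.9²·325667/1700 = 155.171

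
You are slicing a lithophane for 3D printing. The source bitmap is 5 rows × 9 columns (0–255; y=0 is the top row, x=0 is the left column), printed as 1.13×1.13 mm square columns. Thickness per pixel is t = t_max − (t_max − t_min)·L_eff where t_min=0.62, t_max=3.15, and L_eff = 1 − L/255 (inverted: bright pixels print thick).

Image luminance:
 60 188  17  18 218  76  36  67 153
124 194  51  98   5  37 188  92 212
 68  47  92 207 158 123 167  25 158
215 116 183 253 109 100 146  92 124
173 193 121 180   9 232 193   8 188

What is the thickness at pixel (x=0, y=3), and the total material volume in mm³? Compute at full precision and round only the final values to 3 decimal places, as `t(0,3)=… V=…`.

span = t_max - t_min = 3.15 - 0.62 = 2.530
L(0,3) = 215, L_eff = 1 - 215/255 = 0.156863 (inverted)
t(0,3) = 3.15 - 2.530·0.156863 = 2.753
Σt over all 5·9 pixels = 175541/2125 ≈ 82.6075294
V = pitch²·Σt = 1.13²·175541/2125 = 105.482

t(0,3)=2.753 V=105.482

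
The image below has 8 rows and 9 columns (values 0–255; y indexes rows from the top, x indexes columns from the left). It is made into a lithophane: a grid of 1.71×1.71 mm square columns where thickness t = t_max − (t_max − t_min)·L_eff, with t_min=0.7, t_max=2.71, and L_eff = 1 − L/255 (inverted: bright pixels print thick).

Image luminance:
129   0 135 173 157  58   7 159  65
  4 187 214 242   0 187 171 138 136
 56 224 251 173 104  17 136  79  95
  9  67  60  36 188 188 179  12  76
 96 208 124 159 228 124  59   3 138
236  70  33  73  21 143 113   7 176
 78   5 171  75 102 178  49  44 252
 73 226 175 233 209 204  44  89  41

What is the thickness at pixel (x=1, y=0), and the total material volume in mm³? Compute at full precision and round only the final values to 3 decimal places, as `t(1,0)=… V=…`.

t(1,0)=0.700 V=340.316

span = t_max - t_min = 2.71 - 0.7 = 2.010
L(1,0) = 0, L_eff = 1 - 0/255 = 1.000000 (inverted)
t(1,0) = 2.71 - 2.010·1.000000 = 0.700
Σt over all 8·9 pixels = 989257/8500 ≈ 116.3831765
V = pitch²·Σt = 1.71²·989257/8500 = 340.316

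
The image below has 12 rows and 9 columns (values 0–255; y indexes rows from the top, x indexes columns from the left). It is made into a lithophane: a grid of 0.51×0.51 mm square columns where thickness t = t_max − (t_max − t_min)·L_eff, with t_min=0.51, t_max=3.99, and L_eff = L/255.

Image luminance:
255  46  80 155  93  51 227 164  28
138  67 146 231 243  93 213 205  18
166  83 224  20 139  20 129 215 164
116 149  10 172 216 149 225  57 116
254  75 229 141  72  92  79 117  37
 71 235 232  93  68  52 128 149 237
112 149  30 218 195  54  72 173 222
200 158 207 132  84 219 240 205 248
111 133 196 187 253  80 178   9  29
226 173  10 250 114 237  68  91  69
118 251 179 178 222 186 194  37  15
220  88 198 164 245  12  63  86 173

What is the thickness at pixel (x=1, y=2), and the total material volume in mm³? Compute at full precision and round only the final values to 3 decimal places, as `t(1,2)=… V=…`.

span = t_max - t_min = 3.99 - 0.51 = 3.480
L(1,2) = 83, L_eff = 83/255 = 0.325490
t(1,2) = 3.99 - 3.480·0.325490 = 2.857
Σt over all 12·9 pixels = 3812/17 ≈ 224.2352941
V = pitch²·Σt = 0.51²·3812/17 = 58.324

t(1,2)=2.857 V=58.324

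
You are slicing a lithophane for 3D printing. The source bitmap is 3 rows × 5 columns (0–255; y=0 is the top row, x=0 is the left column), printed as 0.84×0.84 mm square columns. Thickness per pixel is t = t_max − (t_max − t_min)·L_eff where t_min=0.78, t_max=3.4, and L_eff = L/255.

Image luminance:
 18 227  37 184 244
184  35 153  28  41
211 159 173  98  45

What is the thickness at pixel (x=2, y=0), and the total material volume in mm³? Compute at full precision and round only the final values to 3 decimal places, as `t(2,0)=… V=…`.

span = t_max - t_min = 3.4 - 0.78 = 2.620
L(2,0) = 37, L_eff = 37/255 = 0.145098
t(2,0) = 3.4 - 2.620·0.145098 = 3.020
Σt over all 3·5 pixels = 409603/12750 ≈ 32.1257255
V = pitch²·Σt = 0.84²·409603/12750 = 22.668

t(2,0)=3.020 V=22.668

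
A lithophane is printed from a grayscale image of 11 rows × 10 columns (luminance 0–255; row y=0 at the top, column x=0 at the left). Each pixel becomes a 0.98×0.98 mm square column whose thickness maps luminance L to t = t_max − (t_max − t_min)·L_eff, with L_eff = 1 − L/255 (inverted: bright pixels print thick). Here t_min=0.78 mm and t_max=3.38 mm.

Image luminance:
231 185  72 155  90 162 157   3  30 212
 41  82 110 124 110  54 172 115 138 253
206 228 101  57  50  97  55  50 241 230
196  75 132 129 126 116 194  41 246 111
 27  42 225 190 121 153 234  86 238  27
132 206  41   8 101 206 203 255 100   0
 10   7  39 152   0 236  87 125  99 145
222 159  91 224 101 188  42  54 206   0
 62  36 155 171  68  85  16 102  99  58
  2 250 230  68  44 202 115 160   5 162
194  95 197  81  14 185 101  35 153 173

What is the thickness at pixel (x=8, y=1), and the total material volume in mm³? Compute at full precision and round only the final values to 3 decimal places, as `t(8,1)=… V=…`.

span = t_max - t_min = 3.38 - 0.78 = 2.600
L(8,1) = 138, L_eff = 1 - 138/255 = 0.458824 (inverted)
t(8,1) = 3.38 - 2.600·0.458824 = 2.187
Σt over all 11·10 pixels = 16588/75 ≈ 221.1733333
V = pitch²·Σt = 0.98²·16588/75 = 212.415

t(8,1)=2.187 V=212.415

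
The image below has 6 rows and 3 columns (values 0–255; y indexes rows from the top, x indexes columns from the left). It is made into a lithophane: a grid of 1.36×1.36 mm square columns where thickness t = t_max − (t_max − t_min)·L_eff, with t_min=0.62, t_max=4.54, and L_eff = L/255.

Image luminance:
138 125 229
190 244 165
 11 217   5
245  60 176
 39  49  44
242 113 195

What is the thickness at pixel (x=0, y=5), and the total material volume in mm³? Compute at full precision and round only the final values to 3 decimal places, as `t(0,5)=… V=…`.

span = t_max - t_min = 4.54 - 0.62 = 3.920
L(0,5) = 242, L_eff = 242/255 = 0.949020
t(0,5) = 4.54 - 3.920·0.949020 = 0.820
Σt over all 6·3 pixels = 92413/2125 ≈ 43.4884706
V = pitch²·Σt = 1.36²·92413/2125 = 80.436

t(0,5)=0.820 V=80.436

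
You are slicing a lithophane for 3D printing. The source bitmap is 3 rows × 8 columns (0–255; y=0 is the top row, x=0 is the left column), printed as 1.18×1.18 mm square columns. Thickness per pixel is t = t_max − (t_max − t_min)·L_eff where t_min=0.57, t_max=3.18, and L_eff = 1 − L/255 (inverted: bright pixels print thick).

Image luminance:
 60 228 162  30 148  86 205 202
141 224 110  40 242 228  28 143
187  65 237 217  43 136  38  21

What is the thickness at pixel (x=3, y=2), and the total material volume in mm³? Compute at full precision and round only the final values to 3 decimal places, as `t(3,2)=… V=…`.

span = t_max - t_min = 3.18 - 0.57 = 2.610
L(3,2) = 217, L_eff = 1 - 217/255 = 0.149020 (inverted)
t(3,2) = 3.18 - 2.610·0.149020 = 2.791
Σt over all 3·8 pixels = 396507/8500 ≈ 46.6478824
V = pitch²·Σt = 1.18²·396507/8500 = 64.953

t(3,2)=2.791 V=64.953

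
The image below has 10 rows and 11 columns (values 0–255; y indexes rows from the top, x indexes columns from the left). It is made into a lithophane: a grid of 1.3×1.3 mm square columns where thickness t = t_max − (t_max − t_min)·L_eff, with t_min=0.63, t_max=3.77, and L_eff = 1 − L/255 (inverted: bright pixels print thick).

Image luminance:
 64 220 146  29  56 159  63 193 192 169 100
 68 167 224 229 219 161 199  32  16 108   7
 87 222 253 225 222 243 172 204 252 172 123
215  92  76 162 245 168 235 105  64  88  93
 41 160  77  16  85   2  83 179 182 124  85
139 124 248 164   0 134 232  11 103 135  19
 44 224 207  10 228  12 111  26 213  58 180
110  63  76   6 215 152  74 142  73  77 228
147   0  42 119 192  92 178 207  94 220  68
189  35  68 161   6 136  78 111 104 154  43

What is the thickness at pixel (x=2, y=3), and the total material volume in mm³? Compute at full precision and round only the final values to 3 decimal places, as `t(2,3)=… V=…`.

t(2,3)=1.566 V=405.442

span = t_max - t_min = 3.77 - 0.63 = 3.140
L(2,3) = 76, L_eff = 1 - 76/255 = 0.701961 (inverted)
t(2,3) = 3.77 - 3.140·0.701961 = 1.566
Σt over all 10·11 pixels = 17993/75 ≈ 239.9066667
V = pitch²·Σt = 1.3²·17993/75 = 405.442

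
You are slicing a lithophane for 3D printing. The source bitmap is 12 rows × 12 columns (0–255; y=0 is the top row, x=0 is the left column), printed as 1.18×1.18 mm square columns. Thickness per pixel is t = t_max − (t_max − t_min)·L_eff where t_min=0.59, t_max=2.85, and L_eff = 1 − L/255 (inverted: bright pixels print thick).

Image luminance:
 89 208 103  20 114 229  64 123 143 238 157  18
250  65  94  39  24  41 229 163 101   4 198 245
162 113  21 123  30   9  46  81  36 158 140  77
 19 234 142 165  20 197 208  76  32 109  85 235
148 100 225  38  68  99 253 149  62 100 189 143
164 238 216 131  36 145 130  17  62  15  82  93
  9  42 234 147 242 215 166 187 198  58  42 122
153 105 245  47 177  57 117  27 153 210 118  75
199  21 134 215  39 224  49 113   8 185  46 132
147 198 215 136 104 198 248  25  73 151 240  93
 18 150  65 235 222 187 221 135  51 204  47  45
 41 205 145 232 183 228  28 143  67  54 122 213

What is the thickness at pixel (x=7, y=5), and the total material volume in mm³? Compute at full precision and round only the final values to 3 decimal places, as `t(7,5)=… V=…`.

t(7,5)=0.741 V=339.933

span = t_max - t_min = 2.85 - 0.59 = 2.260
L(7,5) = 17, L_eff = 1 - 17/255 = 0.933333 (inverted)
t(7,5) = 2.85 - 2.260·0.933333 = 0.741
Σt over all 12·12 pixels = 311272/1275 ≈ 244.1349020
V = pitch²·Σt = 1.18²·311272/1275 = 339.933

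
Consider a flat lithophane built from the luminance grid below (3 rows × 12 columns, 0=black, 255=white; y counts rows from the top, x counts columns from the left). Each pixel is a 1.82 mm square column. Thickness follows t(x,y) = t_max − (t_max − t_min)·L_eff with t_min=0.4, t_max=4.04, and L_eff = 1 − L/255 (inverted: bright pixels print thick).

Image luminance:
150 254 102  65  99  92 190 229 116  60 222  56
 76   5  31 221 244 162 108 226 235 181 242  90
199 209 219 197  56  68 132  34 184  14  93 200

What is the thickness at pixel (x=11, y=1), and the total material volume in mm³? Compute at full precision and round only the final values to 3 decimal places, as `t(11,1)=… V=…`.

span = t_max - t_min = 4.04 - 0.4 = 3.640
L(11,1) = 90, L_eff = 1 - 90/255 = 0.647059 (inverted)
t(11,1) = 4.04 - 3.640·0.647059 = 1.685
Σt over all 3·12 pixels = 184117/2125 ≈ 86.6432941
V = pitch²·Σt = 1.82²·184117/2125 = 286.997

t(11,1)=1.685 V=286.997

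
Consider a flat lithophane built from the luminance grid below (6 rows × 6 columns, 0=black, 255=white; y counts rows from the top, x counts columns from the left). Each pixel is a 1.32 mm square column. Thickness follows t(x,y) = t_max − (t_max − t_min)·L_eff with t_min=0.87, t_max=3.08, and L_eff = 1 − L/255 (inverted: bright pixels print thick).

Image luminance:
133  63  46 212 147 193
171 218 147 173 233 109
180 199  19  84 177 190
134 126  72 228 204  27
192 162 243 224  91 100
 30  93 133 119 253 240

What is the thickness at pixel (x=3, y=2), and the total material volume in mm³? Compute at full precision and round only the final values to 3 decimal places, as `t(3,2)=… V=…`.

t(3,2)=1.598 V=135.588

span = t_max - t_min = 3.08 - 0.87 = 2.210
L(3,2) = 84, L_eff = 1 - 84/255 = 0.670588 (inverted)
t(3,2) = 3.08 - 2.210·0.670588 = 1.598
Σt over all 6·6 pixels = 4669/60 ≈ 77.8166667
V = pitch²·Σt = 1.32²·4669/60 = 135.588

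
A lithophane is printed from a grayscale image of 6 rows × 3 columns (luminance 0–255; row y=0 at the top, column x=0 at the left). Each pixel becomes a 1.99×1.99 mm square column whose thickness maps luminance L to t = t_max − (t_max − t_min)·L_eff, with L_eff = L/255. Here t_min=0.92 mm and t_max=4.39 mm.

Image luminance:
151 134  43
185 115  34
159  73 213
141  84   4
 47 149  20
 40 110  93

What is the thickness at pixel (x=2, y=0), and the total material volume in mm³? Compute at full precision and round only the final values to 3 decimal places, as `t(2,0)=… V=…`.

t(2,0)=3.805 V=216.197

span = t_max - t_min = 4.39 - 0.92 = 3.470
L(2,0) = 43, L_eff = 43/255 = 0.168627
t(2,0) = 4.39 - 3.470·0.168627 = 3.805
Σt over all 6·3 pixels = 278429/5100 ≈ 54.5939216
V = pitch²·Σt = 1.99²·278429/5100 = 216.197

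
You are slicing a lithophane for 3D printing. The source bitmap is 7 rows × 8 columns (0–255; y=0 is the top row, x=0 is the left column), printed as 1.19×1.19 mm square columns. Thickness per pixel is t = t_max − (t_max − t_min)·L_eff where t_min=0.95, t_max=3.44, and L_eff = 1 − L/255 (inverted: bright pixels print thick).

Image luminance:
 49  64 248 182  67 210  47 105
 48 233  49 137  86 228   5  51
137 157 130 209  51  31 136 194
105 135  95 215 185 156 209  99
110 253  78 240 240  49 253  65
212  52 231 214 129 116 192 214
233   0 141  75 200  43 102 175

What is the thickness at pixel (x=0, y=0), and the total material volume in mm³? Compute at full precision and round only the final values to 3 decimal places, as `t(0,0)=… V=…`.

t(0,0)=1.428 V=181.396

span = t_max - t_min = 3.44 - 0.95 = 2.490
L(0,0) = 49, L_eff = 1 - 49/255 = 0.807843 (inverted)
t(0,0) = 3.44 - 2.490·0.807843 = 1.428
Σt over all 7·8 pixels = 108881/850 ≈ 128.0952941
V = pitch²·Σt = 1.19²·108881/850 = 181.396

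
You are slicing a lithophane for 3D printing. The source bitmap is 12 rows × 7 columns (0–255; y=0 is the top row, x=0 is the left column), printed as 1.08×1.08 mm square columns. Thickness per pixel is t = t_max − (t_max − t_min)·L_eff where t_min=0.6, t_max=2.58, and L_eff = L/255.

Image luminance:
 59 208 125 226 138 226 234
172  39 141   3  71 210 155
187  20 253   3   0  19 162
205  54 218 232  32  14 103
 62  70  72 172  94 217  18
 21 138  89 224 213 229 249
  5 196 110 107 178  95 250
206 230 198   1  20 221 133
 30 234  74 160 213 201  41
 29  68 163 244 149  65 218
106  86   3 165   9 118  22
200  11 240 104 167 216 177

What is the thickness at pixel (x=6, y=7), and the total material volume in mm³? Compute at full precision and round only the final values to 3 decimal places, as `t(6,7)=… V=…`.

span = t_max - t_min = 2.58 - 0.6 = 1.980
L(6,7) = 133, L_eff = 133/255 = 0.521569
t(6,7) = 2.58 - 1.980·0.521569 = 1.547
Σt over all 12·7 pixels = 56334/425 ≈ 132.5505882
V = pitch²·Σt = 1.08²·56334/425 = 154.607

t(6,7)=1.547 V=154.607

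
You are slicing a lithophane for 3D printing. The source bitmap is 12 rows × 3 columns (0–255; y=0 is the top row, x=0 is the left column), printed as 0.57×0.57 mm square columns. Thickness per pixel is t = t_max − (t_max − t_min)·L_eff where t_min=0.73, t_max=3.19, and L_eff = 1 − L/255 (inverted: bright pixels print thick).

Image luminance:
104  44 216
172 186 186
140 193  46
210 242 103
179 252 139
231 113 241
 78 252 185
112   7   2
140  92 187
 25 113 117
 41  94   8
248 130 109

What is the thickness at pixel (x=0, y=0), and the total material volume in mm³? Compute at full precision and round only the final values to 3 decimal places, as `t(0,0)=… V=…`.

t(0,0)=1.733 V=24.013

span = t_max - t_min = 3.19 - 0.73 = 2.460
L(0,0) = 104, L_eff = 1 - 104/255 = 0.592157 (inverted)
t(0,0) = 3.19 - 2.460·0.592157 = 1.733
Σt over all 12·3 pixels = 314107/4250 ≈ 73.9075294
V = pitch²·Σt = 0.57²·314107/4250 = 24.013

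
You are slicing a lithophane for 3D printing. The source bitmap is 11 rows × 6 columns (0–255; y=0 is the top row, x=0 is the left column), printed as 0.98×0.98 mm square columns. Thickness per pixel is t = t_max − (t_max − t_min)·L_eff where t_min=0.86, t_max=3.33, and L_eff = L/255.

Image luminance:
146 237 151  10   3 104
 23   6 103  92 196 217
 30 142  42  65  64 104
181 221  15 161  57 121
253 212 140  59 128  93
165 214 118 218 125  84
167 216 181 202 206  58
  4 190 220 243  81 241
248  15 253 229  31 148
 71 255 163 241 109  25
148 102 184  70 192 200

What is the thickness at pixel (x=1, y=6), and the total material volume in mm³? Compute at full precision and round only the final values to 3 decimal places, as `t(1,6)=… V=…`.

span = t_max - t_min = 3.33 - 0.86 = 2.470
L(1,6) = 216, L_eff = 216/255 = 0.847059
t(1,6) = 3.33 - 2.470·0.847059 = 1.238
Σt over all 11·6 pixels = 199007/1500 ≈ 132.6713333
V = pitch²·Σt = 0.98²·199007/1500 = 127.418

t(1,6)=1.238 V=127.418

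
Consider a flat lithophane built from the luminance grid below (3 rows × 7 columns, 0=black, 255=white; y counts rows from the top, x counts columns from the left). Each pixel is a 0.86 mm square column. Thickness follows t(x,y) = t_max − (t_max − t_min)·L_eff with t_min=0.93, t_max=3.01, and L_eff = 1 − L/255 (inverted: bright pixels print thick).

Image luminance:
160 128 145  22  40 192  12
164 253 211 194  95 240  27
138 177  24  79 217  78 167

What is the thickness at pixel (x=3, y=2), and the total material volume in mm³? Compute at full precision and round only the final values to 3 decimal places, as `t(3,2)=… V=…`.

t(3,2)=1.574 V=31.113

span = t_max - t_min = 3.01 - 0.93 = 2.080
L(3,2) = 79, L_eff = 1 - 79/255 = 0.690196 (inverted)
t(3,2) = 3.01 - 2.080·0.690196 = 1.574
Σt over all 3·7 pixels = 357573/8500 ≈ 42.0674118
V = pitch²·Σt = 0.86²·357573/8500 = 31.113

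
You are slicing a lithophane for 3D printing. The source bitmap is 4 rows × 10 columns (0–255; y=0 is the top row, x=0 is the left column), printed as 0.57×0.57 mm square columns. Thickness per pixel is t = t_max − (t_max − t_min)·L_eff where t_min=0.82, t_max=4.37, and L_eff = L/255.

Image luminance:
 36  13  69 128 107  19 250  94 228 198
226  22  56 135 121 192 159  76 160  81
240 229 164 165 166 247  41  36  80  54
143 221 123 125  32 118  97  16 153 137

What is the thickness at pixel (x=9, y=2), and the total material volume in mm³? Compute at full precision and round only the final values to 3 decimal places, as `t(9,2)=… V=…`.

t(9,2)=3.618 V=34.371

span = t_max - t_min = 4.37 - 0.82 = 3.550
L(9,2) = 54, L_eff = 54/255 = 0.211765
t(9,2) = 4.37 - 3.550·0.211765 = 3.618
Σt over all 4·10 pixels = 539533/5100 ≈ 105.7907843
V = pitch²·Σt = 0.57²·539533/5100 = 34.371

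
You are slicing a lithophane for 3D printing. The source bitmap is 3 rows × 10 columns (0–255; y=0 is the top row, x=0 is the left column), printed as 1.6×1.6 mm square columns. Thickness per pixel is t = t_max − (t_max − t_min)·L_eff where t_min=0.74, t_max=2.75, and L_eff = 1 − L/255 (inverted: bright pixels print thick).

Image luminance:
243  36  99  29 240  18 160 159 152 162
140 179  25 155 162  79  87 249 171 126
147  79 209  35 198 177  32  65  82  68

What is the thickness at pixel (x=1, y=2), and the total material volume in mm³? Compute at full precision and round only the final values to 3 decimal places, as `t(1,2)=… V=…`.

t(1,2)=1.363 V=132.765

span = t_max - t_min = 2.75 - 0.74 = 2.010
L(1,2) = 79, L_eff = 1 - 79/255 = 0.690196 (inverted)
t(1,2) = 2.75 - 2.010·0.690196 = 1.363
Σt over all 3·10 pixels = 440821/8500 ≈ 51.8612941
V = pitch²·Σt = 1.6²·440821/8500 = 132.765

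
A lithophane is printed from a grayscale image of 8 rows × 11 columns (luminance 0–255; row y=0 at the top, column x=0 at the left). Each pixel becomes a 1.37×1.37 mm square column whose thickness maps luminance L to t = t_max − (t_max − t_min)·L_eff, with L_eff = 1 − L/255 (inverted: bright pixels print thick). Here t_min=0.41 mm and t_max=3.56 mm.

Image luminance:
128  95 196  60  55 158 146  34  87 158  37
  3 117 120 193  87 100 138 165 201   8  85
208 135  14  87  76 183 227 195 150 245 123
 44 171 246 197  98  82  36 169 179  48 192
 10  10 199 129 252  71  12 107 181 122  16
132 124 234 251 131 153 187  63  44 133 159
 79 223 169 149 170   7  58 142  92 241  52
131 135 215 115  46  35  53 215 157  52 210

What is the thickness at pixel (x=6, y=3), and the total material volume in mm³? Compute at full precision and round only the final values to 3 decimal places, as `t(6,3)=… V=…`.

span = t_max - t_min = 3.56 - 0.41 = 3.150
L(6,3) = 36, L_eff = 1 - 36/255 = 0.858824 (inverted)
t(6,3) = 3.56 - 3.150·0.858824 = 0.855
Σt over all 8·11 pixels = 145559/850 ≈ 171.2458824
V = pitch²·Σt = 1.37²·145559/850 = 321.411

t(6,3)=0.855 V=321.411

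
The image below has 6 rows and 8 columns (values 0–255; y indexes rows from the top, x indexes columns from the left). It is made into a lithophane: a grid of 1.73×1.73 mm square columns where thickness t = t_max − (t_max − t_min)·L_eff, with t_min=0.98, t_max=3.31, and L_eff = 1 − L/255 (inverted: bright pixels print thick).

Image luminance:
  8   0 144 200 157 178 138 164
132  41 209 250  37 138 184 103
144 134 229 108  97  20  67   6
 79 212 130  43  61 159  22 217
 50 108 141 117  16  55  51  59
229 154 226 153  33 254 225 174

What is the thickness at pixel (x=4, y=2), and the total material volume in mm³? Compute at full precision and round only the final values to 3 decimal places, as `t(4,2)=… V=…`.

t(4,2)=1.866 V=300.929

span = t_max - t_min = 3.31 - 0.98 = 2.330
L(4,2) = 97, L_eff = 1 - 97/255 = 0.619608 (inverted)
t(4,2) = 3.31 - 2.330·0.619608 = 1.866
Σt over all 6·8 pixels = 213664/2125 ≈ 100.5477647
V = pitch²·Σt = 1.73²·213664/2125 = 300.929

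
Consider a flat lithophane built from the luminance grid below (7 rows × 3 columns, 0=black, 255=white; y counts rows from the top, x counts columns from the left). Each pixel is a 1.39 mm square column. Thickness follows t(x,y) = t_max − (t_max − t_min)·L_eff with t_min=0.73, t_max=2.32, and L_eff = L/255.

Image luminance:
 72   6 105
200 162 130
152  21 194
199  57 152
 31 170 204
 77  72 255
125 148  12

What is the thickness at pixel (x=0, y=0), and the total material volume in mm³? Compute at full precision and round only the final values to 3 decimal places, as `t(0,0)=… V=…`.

span = t_max - t_min = 2.32 - 0.73 = 1.590
L(0,0) = 72, L_eff = 72/255 = 0.282353
t(0,0) = 2.32 - 1.590·0.282353 = 1.871
Σt over all 7·3 pixels = 69822/2125 ≈ 32.8574118
V = pitch²·Σt = 1.39²·69822/2125 = 63.484

t(0,0)=1.871 V=63.484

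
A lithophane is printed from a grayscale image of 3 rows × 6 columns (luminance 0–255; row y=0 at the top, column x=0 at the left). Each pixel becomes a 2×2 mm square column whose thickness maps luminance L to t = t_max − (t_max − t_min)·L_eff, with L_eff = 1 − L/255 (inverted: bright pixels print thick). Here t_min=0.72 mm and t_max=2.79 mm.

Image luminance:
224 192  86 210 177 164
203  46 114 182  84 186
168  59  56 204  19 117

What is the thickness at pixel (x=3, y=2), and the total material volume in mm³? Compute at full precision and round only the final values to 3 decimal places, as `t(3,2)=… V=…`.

span = t_max - t_min = 2.79 - 0.72 = 2.070
L(3,2) = 204, L_eff = 1 - 204/255 = 0.200000 (inverted)
t(3,2) = 2.79 - 2.070·0.200000 = 2.376
Σt over all 3·6 pixels = 282039/8500 ≈ 33.1810588
V = pitch²·Σt = 2²·282039/8500 = 132.724

t(3,2)=2.376 V=132.724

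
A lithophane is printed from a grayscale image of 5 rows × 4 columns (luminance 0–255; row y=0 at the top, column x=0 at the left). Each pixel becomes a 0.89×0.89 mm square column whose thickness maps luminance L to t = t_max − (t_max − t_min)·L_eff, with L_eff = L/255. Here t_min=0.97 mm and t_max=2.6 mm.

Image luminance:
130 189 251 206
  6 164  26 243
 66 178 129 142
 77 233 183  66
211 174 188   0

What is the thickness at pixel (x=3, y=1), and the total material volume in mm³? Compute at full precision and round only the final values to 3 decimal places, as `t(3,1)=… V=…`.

span = t_max - t_min = 2.6 - 0.97 = 1.630
L(3,1) = 243, L_eff = 243/255 = 0.952941
t(3,1) = 2.6 - 1.630·0.952941 = 1.047
Σt over all 5·4 pixels = 143249/4250 ≈ 33.7056471
V = pitch²·Σt = 0.89²·143249/4250 = 26.698

t(3,1)=1.047 V=26.698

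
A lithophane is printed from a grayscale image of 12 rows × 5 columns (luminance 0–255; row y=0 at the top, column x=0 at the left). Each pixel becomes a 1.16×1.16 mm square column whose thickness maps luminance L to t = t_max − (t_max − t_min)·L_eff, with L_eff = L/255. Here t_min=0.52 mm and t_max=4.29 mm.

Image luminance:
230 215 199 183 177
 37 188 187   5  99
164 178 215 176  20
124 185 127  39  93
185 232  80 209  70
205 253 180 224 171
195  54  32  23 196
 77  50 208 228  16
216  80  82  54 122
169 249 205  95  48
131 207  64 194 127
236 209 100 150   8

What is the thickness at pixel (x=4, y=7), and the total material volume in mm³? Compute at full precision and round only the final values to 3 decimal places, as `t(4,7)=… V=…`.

t(4,7)=4.053 V=177.758

span = t_max - t_min = 4.29 - 0.52 = 3.770
L(4,7) = 16, L_eff = 16/255 = 0.062745
t(4,7) = 4.29 - 3.770·0.062745 = 4.053
Σt over all 12·5 pixels = 8983/68 ≈ 132.1029412
V = pitch²·Σt = 1.16²·8983/68 = 177.758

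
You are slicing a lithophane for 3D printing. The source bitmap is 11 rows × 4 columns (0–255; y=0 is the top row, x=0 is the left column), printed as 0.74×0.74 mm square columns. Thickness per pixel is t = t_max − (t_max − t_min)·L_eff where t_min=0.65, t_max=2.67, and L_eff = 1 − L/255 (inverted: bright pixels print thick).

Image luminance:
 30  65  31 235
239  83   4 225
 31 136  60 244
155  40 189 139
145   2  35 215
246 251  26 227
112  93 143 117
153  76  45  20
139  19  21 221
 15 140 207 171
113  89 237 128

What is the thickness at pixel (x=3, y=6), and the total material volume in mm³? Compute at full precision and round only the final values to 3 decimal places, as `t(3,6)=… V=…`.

t(3,6)=1.577 V=38.704

span = t_max - t_min = 2.67 - 0.65 = 2.020
L(3,6) = 117, L_eff = 1 - 117/255 = 0.541176 (inverted)
t(3,6) = 2.67 - 2.020·0.541176 = 1.577
Σt over all 11·4 pixels = 450581/6375 ≈ 70.6793725
V = pitch²·Σt = 0.74²·450581/6375 = 38.704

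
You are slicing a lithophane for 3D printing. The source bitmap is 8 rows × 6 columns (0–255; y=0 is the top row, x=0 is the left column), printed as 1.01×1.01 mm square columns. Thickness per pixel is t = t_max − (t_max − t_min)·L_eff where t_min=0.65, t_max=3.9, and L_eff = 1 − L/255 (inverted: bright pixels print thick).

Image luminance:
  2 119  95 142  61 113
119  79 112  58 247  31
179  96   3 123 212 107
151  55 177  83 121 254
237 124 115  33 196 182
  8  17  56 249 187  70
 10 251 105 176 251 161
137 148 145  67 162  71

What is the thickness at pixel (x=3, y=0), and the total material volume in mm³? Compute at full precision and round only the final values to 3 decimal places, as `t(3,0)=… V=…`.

span = t_max - t_min = 3.9 - 0.65 = 3.250
L(3,0) = 142, L_eff = 1 - 142/255 = 0.443137 (inverted)
t(3,0) = 3.9 - 3.250·0.443137 = 2.460
Σt over all 8·6 pixels = 21697/204 ≈ 106.3578431
V = pitch²·Σt = 1.01²·21697/204 = 108.496

t(3,0)=2.460 V=108.496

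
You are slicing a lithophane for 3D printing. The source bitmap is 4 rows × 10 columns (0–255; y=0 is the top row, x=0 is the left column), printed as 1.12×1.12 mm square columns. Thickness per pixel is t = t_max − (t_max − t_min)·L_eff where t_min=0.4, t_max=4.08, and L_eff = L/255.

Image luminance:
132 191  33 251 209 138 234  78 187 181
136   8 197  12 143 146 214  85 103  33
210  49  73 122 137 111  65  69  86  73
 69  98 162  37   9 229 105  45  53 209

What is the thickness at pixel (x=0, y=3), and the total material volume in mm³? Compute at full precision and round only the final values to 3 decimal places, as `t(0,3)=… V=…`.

t(0,3)=3.084 V=119.237

span = t_max - t_min = 4.08 - 0.4 = 3.680
L(0,3) = 69, L_eff = 69/255 = 0.270588
t(0,3) = 4.08 - 3.680·0.270588 = 3.084
Σt over all 4·10 pixels = 201992/2125 ≈ 95.0550588
V = pitch²·Σt = 1.12²·201992/2125 = 119.237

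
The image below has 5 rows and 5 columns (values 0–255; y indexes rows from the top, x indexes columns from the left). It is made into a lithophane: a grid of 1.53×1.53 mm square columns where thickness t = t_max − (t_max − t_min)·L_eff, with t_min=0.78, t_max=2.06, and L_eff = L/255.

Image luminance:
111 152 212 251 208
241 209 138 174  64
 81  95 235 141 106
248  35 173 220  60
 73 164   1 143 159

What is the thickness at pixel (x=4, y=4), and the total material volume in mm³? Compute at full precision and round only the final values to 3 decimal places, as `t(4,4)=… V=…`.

t(4,4)=1.262 V=77.150

span = t_max - t_min = 2.06 - 0.78 = 1.280
L(4,4) = 159, L_eff = 159/255 = 0.623529
t(4,4) = 2.06 - 1.280·0.623529 = 1.262
Σt over all 5·5 pixels = 420209/12750 ≈ 32.9575686
V = pitch²·Σt = 1.53²·420209/12750 = 77.150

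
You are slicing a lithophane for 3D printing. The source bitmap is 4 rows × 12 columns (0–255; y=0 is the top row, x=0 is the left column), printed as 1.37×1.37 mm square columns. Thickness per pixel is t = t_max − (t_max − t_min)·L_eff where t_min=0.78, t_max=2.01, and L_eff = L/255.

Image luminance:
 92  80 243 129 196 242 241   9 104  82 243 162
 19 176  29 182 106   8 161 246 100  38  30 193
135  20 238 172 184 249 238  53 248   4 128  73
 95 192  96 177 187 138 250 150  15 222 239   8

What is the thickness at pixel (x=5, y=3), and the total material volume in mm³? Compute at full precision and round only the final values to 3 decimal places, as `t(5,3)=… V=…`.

t(5,3)=1.344 V=121.132

span = t_max - t_min = 2.01 - 0.78 = 1.230
L(5,3) = 138, L_eff = 138/255 = 0.541176
t(5,3) = 2.01 - 1.230·0.541176 = 1.344
Σt over all 4·12 pixels = 274289/4250 ≈ 64.5385882
V = pitch²·Σt = 1.37²·274289/4250 = 121.132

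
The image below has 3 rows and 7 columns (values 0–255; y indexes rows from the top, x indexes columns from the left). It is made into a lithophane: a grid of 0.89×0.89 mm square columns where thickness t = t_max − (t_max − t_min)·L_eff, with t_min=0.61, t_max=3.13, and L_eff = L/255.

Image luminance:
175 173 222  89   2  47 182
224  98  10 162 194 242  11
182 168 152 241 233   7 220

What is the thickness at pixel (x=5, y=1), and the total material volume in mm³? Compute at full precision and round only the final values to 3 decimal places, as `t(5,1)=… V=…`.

t(5,1)=0.738 V=28.315

span = t_max - t_min = 3.13 - 0.61 = 2.520
L(5,1) = 242, L_eff = 242/255 = 0.949020
t(5,1) = 3.13 - 2.520·0.949020 = 0.738
Σt over all 3·7 pixels = 303849/8500 ≈ 35.7469412
V = pitch²·Σt = 0.89²·303849/8500 = 28.315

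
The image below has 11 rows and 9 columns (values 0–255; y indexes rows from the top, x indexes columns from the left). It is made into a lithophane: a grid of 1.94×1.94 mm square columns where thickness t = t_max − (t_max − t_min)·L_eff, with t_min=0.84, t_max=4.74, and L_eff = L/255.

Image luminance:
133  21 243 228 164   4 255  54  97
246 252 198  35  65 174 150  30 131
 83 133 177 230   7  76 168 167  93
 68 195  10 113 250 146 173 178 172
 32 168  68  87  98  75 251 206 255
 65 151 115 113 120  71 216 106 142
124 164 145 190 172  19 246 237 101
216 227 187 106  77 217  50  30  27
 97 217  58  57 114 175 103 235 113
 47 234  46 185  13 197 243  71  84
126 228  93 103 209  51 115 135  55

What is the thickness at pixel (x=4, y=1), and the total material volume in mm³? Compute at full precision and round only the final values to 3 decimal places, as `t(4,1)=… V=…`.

t(4,1)=3.746 V=1006.475

span = t_max - t_min = 4.74 - 0.84 = 3.900
L(4,1) = 65, L_eff = 65/255 = 0.254902
t(4,1) = 4.74 - 3.900·0.254902 = 3.746
Σt over all 11·9 pixels = 22731/85 ≈ 267.4235294
V = pitch²·Σt = 1.94²·22731/85 = 1006.475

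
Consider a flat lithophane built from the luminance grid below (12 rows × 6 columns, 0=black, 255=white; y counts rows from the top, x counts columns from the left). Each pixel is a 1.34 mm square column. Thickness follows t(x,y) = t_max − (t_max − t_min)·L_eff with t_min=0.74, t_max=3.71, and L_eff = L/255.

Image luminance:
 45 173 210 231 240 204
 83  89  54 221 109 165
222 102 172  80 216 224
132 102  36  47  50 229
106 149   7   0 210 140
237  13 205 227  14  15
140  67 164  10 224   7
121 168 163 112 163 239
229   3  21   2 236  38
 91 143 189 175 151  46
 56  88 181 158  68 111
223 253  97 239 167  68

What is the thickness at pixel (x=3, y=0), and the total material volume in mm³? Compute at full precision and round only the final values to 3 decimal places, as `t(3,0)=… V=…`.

t(3,0)=1.020 V=283.682

span = t_max - t_min = 3.71 - 0.74 = 2.970
L(3,0) = 231, L_eff = 231/255 = 0.905882
t(3,0) = 3.71 - 2.970·0.905882 = 1.020
Σt over all 12·6 pixels = 134289/850 ≈ 157.9870588
V = pitch²·Σt = 1.34²·134289/850 = 283.682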